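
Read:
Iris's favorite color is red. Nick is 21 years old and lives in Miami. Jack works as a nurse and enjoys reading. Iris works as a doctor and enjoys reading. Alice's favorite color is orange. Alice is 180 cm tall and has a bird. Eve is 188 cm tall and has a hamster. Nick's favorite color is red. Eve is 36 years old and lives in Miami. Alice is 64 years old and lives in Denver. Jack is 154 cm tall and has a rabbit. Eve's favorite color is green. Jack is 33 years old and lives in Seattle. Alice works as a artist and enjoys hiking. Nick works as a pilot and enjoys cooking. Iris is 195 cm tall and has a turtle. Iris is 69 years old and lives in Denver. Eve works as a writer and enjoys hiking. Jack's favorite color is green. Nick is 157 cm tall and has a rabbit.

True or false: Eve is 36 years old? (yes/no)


Eve is actually 36. yes

yes


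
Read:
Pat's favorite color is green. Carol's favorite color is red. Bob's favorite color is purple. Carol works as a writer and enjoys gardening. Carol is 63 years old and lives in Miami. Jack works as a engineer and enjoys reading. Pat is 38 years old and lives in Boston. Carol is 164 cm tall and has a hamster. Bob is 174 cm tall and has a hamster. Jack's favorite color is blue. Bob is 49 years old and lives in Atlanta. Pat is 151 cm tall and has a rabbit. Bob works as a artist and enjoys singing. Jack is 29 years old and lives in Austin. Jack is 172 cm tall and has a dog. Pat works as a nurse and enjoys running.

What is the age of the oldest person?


Oldest: Carol at 63

63


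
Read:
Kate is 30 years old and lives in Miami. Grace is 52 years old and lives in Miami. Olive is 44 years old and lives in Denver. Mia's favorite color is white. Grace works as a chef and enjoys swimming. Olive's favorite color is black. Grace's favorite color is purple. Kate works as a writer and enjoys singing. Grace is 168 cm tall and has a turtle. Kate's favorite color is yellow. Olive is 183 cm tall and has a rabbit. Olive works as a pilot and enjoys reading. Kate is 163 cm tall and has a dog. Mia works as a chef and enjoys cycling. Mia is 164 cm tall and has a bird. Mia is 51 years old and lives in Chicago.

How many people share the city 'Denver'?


Count: 1

1


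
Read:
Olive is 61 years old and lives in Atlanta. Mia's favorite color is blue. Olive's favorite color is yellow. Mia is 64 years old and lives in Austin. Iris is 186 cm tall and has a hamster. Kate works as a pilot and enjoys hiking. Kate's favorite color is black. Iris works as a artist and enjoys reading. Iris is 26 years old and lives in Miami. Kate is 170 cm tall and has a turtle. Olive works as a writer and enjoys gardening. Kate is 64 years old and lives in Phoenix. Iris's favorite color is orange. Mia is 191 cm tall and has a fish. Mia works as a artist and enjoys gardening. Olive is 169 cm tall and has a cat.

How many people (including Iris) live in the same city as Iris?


Iris lives in Miami. Count = 1

1


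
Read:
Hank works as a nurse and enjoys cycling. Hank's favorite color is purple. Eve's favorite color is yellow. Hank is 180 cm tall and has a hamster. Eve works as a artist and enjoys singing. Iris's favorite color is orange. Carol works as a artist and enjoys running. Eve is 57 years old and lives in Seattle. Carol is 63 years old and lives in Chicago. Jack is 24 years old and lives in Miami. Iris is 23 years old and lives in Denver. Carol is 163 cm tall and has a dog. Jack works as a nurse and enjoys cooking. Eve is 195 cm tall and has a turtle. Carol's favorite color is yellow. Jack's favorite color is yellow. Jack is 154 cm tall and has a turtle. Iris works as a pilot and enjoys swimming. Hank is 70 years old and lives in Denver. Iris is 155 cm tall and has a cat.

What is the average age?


Sum=237, n=5, avg=47.4

47.4


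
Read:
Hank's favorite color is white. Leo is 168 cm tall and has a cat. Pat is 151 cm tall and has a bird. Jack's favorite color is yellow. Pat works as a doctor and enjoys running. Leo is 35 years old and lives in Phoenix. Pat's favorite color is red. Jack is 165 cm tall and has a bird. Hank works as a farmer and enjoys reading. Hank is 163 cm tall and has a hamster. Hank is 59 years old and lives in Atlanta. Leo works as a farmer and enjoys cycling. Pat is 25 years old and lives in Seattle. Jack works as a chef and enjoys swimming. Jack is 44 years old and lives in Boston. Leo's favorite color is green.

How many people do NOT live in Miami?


Not in Miami: 4

4


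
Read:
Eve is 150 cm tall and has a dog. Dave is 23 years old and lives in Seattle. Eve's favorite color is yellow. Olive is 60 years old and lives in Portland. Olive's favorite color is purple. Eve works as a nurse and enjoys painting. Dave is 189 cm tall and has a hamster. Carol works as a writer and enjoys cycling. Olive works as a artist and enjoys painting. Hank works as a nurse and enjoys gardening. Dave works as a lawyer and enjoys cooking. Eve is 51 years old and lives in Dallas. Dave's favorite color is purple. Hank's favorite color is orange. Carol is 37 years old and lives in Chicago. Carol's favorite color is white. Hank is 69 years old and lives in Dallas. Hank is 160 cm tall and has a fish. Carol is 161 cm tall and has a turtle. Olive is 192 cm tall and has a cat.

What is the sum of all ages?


23+51+37+60+69 = 240

240


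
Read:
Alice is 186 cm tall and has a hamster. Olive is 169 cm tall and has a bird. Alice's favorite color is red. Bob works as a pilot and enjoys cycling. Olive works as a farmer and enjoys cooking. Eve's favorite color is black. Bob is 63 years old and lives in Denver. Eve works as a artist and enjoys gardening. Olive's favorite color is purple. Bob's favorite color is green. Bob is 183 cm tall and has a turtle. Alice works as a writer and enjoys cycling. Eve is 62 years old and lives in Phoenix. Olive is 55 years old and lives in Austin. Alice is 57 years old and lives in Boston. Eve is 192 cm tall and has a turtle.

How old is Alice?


Alice is 57 years old

57


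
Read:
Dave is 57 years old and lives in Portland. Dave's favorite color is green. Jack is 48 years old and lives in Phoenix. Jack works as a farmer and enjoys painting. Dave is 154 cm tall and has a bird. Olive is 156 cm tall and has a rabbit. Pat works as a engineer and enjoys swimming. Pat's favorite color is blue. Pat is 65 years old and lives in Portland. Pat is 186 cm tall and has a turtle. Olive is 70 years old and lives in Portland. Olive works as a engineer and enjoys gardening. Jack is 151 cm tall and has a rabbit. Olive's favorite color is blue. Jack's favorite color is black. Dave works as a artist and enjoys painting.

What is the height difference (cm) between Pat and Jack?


|186 - 151| = 35

35


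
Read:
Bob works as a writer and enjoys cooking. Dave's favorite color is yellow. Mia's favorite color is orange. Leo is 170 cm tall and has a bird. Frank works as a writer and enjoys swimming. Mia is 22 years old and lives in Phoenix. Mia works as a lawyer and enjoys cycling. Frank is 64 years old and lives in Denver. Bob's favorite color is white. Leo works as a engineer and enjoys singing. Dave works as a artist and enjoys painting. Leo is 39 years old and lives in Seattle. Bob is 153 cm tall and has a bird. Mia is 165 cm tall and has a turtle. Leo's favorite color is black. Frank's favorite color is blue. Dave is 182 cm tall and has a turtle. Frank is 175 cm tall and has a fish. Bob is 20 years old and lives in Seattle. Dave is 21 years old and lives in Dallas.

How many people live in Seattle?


Count in Seattle: 2

2


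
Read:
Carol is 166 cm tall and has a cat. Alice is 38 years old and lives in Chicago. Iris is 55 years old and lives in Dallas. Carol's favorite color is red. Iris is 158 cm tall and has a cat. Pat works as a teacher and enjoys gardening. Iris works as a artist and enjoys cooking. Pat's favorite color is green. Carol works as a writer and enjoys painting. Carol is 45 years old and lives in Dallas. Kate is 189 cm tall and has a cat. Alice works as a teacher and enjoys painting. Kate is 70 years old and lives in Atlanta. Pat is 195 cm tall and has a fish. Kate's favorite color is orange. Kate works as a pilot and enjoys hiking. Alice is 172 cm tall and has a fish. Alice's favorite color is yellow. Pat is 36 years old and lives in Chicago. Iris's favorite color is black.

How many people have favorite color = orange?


Count: 1

1


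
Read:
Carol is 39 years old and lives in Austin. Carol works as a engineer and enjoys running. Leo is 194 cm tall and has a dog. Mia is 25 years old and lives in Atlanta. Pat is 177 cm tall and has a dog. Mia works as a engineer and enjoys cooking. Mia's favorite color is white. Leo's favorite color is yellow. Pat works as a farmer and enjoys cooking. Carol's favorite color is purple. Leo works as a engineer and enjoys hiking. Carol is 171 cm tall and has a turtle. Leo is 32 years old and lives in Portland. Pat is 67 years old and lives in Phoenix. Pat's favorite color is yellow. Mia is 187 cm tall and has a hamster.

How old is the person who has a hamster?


Person with hamster is Mia, age 25

25


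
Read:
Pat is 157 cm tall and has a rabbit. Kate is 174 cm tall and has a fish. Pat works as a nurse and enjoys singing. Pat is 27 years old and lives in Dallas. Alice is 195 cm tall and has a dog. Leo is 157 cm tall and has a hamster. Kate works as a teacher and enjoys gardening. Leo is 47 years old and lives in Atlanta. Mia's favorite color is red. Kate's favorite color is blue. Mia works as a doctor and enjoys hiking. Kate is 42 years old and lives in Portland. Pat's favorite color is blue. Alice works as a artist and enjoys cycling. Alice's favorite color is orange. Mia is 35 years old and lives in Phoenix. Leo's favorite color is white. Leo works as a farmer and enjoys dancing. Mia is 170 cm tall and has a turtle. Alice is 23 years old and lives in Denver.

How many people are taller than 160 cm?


Taller than 160: 3

3


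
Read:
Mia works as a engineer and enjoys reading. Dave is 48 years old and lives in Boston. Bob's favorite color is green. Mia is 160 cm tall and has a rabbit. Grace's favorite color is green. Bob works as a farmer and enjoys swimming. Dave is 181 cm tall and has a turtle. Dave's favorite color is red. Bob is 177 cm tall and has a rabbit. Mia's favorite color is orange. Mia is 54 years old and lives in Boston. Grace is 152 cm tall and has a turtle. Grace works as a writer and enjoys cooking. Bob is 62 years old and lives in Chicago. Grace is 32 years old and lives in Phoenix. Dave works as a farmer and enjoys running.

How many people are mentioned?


People: Bob, Grace, Mia, Dave. Count = 4

4


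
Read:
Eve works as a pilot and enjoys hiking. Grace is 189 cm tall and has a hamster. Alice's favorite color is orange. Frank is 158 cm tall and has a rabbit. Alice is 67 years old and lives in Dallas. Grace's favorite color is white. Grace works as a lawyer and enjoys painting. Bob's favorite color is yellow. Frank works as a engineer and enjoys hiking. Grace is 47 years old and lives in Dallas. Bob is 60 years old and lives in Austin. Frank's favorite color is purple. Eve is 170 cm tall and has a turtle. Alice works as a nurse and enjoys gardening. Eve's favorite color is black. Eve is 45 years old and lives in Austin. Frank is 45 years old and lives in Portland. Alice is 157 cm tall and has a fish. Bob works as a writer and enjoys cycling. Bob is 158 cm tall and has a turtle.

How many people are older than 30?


Filter: 5

5


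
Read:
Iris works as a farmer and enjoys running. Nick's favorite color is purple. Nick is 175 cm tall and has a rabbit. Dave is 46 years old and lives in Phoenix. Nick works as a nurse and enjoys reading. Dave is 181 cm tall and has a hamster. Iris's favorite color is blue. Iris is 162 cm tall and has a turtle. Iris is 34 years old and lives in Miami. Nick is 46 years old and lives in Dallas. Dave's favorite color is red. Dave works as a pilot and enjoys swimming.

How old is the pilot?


The pilot is Dave, age 46

46


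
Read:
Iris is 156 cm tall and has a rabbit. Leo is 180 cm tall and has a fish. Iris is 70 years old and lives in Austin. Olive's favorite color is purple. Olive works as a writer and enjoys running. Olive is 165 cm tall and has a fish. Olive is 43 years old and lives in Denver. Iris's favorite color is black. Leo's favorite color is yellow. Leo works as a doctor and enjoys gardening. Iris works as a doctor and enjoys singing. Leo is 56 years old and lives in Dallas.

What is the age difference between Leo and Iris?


|56 - 70| = 14

14


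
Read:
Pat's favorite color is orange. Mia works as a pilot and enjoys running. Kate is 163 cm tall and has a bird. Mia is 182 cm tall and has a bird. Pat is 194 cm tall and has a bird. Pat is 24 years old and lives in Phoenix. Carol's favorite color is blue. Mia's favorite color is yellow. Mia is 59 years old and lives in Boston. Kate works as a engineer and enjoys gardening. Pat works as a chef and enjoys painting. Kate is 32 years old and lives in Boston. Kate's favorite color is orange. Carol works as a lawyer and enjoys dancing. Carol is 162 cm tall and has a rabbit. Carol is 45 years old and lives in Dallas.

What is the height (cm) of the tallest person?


Tallest: Pat at 194 cm

194


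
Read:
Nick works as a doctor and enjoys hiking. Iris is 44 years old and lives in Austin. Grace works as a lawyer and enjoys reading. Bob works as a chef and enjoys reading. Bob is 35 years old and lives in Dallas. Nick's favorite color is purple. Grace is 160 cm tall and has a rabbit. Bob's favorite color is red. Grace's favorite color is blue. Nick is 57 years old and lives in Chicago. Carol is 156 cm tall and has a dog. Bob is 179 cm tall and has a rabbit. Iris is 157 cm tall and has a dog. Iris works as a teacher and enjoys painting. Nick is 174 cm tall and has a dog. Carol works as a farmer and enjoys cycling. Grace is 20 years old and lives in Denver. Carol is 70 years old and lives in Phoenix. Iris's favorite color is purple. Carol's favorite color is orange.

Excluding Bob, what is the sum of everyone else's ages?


Sum (excluding Bob): 191

191


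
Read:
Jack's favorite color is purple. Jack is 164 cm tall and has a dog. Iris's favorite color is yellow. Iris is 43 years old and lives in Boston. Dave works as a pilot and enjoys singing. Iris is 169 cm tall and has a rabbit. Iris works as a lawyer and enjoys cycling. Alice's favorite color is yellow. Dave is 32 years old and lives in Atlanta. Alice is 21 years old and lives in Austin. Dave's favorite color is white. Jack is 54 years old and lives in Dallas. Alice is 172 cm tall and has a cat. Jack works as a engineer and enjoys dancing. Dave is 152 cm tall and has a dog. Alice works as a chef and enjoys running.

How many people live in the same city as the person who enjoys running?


Person with hobby running is Alice, city Austin. Count = 1

1


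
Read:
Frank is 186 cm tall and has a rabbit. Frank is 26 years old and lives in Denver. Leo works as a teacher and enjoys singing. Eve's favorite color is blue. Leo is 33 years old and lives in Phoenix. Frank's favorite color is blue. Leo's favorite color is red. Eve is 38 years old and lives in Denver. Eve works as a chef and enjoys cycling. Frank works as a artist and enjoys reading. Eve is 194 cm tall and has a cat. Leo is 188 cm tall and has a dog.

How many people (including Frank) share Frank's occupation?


Frank is a artist. Count = 1

1


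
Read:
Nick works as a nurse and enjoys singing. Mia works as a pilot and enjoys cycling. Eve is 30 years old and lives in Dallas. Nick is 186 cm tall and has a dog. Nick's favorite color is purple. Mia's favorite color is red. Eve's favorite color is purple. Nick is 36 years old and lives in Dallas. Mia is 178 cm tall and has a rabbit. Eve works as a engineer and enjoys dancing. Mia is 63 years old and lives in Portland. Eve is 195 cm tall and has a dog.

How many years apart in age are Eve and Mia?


30 vs 63, diff = 33

33


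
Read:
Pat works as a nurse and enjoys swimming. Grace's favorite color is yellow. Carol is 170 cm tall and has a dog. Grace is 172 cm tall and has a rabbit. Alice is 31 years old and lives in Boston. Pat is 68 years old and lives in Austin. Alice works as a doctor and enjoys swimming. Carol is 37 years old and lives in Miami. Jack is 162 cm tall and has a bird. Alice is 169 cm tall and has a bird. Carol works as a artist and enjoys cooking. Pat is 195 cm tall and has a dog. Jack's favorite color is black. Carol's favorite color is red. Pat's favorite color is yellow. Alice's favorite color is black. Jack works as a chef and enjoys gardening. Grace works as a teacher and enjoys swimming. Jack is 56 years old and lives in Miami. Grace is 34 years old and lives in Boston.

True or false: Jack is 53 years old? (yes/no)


Jack is actually 56. no

no


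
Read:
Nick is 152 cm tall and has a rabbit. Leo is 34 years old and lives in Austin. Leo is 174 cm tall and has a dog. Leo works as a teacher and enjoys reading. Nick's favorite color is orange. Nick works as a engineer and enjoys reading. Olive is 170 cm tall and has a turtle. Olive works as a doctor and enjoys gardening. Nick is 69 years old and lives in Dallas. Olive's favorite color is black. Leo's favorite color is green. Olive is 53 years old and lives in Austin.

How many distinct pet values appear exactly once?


Unique pet values: 3

3


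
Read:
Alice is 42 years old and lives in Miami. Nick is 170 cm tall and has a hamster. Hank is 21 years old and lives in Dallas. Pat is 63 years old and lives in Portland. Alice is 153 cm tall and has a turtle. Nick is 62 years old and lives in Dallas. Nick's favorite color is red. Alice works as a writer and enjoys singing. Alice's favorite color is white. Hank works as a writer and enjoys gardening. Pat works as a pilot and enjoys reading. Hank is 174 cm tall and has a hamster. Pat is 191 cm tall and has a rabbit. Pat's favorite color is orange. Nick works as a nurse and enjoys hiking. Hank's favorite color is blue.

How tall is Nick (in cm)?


Nick is 170 cm tall

170


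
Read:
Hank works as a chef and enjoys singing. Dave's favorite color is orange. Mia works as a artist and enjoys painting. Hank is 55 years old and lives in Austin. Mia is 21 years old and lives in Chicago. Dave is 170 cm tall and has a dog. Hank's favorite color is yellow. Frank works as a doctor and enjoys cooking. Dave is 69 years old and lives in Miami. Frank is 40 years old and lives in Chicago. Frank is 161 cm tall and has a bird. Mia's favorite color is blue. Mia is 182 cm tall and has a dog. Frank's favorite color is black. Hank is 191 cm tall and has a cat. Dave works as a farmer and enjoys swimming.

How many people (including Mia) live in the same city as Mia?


Mia lives in Chicago. Count = 2

2


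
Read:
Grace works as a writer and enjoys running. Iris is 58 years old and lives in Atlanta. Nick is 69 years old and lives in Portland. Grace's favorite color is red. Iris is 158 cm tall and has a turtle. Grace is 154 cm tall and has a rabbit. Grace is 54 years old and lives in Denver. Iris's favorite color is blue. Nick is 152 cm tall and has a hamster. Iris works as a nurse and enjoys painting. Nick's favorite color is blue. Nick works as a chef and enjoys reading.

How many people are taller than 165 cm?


Taller than 165: 0

0


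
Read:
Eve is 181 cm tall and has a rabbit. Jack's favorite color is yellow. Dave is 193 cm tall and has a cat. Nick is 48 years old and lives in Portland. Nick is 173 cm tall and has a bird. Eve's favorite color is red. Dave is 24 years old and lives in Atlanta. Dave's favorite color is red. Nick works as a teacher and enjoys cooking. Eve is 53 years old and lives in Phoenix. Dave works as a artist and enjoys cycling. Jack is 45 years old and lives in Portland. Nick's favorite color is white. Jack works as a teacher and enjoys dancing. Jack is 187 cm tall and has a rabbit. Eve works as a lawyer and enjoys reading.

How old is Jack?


Jack is 45 years old

45


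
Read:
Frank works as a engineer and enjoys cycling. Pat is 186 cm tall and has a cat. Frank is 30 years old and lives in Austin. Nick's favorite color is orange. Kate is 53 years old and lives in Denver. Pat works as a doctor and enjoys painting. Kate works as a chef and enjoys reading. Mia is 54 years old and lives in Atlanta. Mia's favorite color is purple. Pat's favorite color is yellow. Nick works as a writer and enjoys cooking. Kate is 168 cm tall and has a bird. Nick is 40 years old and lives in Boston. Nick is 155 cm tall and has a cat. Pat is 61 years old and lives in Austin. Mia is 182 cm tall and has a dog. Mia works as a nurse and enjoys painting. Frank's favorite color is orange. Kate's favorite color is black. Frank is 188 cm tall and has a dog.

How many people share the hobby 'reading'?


Count: 1

1


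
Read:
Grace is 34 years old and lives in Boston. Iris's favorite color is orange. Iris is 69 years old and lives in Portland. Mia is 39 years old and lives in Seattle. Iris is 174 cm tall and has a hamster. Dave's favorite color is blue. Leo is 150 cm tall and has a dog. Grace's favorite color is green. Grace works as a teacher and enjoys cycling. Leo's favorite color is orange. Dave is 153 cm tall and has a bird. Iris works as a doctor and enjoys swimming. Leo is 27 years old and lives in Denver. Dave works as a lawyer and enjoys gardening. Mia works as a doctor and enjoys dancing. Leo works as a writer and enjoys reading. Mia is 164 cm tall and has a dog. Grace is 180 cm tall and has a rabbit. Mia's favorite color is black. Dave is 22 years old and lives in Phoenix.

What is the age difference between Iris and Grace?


|69 - 34| = 35

35


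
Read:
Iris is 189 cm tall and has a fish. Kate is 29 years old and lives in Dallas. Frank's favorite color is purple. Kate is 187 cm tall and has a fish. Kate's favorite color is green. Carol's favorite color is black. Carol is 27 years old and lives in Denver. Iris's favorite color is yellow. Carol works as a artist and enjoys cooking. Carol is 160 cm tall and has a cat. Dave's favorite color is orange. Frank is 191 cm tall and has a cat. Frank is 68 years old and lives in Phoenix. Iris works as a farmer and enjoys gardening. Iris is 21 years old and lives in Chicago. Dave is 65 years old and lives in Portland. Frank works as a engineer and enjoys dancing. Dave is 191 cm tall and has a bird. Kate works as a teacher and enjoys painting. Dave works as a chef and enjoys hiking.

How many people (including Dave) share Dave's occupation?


Dave is a chef. Count = 1

1


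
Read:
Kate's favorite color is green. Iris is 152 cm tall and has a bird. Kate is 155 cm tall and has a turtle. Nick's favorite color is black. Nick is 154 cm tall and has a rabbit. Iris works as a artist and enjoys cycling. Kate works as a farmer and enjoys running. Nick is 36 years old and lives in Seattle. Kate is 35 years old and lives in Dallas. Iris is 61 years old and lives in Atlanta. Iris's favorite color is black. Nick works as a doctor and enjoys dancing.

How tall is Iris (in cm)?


Iris is 152 cm tall

152


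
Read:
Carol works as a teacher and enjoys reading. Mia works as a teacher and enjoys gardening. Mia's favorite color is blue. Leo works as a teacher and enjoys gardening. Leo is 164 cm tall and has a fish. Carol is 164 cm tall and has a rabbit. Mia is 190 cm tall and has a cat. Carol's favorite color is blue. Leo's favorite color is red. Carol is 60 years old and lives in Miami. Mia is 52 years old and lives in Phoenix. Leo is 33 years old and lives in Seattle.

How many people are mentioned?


People: Leo, Mia, Carol. Count = 3

3


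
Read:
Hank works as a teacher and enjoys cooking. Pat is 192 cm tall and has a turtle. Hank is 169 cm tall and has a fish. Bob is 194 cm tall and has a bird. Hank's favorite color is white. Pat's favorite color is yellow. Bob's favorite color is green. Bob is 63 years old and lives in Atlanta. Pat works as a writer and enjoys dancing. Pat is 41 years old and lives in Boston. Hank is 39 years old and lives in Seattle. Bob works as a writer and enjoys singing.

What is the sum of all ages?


39+63+41 = 143

143


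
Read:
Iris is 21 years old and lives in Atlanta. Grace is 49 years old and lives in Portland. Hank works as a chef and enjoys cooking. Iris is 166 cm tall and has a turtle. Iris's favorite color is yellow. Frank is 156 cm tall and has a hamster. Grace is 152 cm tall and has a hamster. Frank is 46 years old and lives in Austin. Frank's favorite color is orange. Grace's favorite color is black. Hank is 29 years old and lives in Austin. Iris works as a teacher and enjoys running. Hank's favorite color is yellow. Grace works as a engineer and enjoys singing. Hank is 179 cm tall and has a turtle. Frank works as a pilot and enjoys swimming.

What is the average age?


Sum=145, n=4, avg=36.25

36.25


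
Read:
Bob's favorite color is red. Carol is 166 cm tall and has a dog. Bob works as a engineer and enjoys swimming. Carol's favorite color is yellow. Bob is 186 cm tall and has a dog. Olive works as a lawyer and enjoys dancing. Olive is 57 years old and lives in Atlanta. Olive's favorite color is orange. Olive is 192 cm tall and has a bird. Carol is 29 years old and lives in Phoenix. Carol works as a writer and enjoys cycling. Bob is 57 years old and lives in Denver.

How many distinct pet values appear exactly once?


Unique pet values: 1

1


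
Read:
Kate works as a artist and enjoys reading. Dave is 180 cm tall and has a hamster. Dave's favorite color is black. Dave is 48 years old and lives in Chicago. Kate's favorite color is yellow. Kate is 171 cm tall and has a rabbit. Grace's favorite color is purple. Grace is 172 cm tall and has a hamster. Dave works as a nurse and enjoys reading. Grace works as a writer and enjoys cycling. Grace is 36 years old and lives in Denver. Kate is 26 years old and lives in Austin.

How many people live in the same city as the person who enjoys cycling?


Person with hobby cycling is Grace, city Denver. Count = 1

1


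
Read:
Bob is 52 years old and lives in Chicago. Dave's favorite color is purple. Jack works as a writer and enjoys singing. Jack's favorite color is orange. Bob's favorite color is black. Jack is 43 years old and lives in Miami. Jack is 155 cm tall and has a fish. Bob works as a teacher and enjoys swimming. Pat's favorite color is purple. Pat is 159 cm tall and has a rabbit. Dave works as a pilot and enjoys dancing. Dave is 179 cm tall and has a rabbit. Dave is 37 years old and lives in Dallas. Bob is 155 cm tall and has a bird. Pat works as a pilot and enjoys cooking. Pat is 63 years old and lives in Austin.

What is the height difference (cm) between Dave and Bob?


|179 - 155| = 24

24


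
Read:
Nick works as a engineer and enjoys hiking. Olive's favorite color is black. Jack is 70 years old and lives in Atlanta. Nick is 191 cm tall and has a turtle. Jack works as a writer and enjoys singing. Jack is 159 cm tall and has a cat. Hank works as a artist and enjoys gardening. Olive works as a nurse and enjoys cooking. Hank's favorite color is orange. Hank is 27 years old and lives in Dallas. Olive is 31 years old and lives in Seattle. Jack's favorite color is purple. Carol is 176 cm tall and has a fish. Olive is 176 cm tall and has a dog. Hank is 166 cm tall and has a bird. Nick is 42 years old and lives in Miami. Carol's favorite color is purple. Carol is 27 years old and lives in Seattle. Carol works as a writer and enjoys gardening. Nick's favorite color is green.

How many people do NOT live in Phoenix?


Not in Phoenix: 5

5


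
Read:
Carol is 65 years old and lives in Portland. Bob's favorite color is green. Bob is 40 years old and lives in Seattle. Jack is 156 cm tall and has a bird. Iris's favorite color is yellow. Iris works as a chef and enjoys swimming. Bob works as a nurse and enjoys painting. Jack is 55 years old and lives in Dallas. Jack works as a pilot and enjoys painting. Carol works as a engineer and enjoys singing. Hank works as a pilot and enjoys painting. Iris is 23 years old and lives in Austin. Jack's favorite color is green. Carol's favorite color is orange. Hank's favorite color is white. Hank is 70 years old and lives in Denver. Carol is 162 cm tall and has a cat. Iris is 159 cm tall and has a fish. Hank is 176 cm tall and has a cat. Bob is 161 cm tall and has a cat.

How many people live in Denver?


Count in Denver: 1

1


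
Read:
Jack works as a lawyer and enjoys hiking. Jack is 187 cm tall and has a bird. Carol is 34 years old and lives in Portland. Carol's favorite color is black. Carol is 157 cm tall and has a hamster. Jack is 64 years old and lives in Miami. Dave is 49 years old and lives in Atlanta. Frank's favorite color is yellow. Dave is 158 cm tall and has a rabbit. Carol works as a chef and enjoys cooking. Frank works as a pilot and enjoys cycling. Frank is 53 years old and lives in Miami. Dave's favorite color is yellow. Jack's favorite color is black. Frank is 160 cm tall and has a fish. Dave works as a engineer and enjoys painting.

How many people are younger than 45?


Filter: 1

1


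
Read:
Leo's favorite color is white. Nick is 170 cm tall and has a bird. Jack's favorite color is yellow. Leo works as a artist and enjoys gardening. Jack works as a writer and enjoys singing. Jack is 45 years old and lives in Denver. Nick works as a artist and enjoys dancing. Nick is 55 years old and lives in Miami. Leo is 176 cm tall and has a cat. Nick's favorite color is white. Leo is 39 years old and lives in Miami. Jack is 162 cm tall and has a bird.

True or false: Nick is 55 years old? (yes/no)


Nick is actually 55. yes

yes


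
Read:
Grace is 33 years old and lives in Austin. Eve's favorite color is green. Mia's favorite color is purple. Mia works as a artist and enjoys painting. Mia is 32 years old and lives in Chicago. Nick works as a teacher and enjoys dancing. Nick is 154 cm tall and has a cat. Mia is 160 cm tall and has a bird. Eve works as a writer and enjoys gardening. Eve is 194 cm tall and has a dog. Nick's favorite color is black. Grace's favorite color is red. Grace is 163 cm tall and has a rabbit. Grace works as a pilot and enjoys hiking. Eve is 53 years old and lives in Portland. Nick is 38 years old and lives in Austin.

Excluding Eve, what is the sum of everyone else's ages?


Sum (excluding Eve): 103

103


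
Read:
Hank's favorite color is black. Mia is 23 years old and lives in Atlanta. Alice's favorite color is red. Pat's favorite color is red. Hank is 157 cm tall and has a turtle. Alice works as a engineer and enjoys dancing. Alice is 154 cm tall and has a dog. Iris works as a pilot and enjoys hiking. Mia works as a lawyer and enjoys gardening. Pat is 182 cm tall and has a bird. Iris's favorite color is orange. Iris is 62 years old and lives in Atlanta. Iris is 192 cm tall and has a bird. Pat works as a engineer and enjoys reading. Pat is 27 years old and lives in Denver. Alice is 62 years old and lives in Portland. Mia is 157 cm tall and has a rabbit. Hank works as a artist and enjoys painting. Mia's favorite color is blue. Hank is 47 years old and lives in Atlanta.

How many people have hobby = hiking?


Count: 1

1


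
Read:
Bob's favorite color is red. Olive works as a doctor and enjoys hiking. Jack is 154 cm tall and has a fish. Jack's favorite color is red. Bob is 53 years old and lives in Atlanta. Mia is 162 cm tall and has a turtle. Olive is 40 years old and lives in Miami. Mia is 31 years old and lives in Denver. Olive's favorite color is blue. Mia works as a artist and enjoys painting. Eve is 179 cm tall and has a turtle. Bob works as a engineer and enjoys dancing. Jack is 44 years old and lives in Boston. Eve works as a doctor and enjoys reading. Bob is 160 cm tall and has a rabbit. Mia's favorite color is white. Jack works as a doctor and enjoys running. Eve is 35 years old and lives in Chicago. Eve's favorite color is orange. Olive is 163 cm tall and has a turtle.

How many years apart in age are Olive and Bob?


40 vs 53, diff = 13

13


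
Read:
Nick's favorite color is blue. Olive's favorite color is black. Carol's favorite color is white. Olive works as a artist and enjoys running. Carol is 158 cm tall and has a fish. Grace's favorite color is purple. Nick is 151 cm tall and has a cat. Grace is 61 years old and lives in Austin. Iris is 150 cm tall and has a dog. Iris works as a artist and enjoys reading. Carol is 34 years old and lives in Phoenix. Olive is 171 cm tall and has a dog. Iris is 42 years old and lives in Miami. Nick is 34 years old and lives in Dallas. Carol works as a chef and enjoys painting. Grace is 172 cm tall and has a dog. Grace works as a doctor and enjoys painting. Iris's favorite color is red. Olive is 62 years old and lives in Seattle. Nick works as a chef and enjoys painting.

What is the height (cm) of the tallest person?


Tallest: Grace at 172 cm

172


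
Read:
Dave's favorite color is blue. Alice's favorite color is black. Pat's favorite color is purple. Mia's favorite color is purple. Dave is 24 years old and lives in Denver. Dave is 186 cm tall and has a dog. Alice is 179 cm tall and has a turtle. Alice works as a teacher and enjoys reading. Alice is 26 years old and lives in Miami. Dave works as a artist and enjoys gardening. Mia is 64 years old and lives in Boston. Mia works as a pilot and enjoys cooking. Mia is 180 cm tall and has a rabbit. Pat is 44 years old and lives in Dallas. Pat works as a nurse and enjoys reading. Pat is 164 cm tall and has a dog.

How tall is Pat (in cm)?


Pat is 164 cm tall

164


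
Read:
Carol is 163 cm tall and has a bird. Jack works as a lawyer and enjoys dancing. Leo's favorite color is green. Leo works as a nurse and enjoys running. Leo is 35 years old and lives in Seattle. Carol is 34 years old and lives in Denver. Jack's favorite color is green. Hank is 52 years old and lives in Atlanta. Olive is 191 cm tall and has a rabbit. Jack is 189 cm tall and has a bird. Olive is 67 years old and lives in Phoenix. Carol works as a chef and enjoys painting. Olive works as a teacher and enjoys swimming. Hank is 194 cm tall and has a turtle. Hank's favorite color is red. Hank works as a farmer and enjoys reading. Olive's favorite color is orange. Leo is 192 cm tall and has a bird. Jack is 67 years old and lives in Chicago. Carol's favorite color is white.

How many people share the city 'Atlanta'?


Count: 1

1


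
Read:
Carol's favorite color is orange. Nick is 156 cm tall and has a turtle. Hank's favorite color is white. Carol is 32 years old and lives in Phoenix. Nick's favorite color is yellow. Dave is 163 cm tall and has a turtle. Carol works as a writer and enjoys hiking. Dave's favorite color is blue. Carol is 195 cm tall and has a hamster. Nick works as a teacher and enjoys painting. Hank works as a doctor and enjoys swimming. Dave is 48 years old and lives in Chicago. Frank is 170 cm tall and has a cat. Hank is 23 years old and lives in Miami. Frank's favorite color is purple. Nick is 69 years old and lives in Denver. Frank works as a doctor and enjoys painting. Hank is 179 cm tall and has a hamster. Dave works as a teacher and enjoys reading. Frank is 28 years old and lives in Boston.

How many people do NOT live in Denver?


Not in Denver: 4

4


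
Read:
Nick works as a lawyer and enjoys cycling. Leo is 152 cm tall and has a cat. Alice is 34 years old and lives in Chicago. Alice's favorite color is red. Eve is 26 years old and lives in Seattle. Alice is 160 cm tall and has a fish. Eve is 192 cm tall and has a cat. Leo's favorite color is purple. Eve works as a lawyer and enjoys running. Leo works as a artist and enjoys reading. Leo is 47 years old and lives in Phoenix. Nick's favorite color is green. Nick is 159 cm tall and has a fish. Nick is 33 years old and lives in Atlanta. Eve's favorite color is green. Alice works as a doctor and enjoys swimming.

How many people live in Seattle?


Count in Seattle: 1

1


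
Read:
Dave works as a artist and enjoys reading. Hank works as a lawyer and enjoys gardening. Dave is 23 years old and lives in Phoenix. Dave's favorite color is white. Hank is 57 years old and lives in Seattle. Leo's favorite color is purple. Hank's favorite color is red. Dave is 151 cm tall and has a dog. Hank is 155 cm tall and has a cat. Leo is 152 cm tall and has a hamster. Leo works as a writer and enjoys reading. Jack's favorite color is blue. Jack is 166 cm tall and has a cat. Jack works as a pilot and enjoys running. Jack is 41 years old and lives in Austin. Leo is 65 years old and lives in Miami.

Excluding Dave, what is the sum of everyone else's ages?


Sum (excluding Dave): 163

163


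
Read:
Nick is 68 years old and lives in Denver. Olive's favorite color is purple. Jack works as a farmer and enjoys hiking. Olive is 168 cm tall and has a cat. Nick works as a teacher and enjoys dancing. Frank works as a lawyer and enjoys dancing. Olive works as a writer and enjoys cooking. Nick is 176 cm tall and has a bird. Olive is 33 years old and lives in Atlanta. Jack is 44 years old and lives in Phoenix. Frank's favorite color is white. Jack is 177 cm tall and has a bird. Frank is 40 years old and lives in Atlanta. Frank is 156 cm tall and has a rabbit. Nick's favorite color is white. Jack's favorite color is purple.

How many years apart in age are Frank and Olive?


40 vs 33, diff = 7

7


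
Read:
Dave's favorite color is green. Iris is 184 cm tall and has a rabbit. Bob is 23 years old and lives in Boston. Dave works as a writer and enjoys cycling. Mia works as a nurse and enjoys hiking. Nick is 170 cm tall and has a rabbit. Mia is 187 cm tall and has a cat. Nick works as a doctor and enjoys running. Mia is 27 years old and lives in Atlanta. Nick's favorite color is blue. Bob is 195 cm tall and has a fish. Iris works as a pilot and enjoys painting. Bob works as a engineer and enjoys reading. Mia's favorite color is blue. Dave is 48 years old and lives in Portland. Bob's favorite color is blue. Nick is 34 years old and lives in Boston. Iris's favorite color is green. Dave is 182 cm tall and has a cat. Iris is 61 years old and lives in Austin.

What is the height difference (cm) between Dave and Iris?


|182 - 184| = 2

2


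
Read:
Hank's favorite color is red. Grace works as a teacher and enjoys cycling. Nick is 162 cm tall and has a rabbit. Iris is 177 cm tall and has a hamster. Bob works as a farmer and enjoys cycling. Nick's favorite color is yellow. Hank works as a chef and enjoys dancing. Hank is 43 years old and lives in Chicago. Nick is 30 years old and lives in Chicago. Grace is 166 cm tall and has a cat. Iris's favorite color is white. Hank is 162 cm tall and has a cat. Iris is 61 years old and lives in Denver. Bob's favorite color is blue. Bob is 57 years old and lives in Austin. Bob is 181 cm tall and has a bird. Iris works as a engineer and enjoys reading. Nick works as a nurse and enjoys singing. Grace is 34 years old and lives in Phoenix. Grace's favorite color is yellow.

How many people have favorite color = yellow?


Count: 2

2


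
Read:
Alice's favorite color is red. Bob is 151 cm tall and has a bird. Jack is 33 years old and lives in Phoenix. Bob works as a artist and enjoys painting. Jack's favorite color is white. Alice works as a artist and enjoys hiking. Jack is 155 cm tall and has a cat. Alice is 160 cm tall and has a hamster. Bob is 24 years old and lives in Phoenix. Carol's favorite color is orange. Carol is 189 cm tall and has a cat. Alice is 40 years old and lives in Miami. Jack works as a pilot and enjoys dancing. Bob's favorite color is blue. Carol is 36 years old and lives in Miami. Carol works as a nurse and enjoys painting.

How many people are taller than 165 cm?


Taller than 165: 1

1


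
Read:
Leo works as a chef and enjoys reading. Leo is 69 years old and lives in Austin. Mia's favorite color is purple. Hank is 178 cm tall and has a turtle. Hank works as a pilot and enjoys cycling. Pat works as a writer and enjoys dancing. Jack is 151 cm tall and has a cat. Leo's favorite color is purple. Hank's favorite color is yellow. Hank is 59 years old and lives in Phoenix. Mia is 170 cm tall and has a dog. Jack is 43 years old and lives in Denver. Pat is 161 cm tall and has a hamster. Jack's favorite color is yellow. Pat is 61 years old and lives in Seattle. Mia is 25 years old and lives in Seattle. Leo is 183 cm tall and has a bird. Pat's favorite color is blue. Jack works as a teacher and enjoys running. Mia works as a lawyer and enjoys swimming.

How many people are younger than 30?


Filter: 1

1
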